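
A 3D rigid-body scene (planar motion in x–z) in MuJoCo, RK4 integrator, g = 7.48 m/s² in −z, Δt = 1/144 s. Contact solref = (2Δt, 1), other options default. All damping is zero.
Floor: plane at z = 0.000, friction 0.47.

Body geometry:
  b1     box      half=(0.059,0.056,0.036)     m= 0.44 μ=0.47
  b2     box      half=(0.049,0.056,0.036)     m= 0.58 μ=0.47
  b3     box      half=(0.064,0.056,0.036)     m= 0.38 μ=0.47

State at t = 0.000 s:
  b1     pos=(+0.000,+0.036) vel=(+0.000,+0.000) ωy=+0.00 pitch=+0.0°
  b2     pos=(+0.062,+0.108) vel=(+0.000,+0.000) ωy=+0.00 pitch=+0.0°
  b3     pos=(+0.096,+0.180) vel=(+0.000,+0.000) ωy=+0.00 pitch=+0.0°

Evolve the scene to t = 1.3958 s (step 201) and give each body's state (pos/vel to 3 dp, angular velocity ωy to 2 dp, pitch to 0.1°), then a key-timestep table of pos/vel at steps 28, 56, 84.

State at t = 1.3958 s:
  b1     pos=(+0.000,+0.036) vel=(+0.000,+0.000) ωy=+0.00 pitch=+0.0°
  b2     pos=(+0.108,+0.049) vel=(+0.000,+0.000) ωy=+0.00 pitch=+90.0°
  b3     pos=(+0.324,+0.036) vel=(+0.000,+0.000) ωy=+0.00 pitch=+180.0°

Key-timestep trajectory:
   step    t(s)  b1.x    b1.z    b1.vx   b1.vz   b2.x    b2.z    b2.vx   b2.vz   b3.x    b3.z    b3.vx   b3.vz 
     28  0.1944   +0.000  +0.036  -0.001  +0.000   +0.075  +0.104  +0.151  -0.070   +0.134  +0.158  +0.406  -0.345
     56  0.3889   +0.000  +0.036  +0.000  +0.000   +0.113  +0.050  +0.040  +0.097   +0.228  +0.066  +0.352  +0.205
     84  0.5833   +0.000  +0.036  +0.000  +0.000   +0.108  +0.049  -0.002  +0.001   +0.291  +0.064  +0.388  -0.219


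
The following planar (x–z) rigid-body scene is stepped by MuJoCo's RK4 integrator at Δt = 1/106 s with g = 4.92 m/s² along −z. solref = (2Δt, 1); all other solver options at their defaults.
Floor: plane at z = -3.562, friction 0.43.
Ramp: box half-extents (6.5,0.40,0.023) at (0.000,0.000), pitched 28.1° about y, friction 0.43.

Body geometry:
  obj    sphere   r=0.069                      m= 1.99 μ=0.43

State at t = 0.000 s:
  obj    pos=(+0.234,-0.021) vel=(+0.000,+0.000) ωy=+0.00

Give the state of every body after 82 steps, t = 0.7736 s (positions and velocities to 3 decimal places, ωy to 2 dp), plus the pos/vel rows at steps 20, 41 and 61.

State at t = 0.7736 s:
  obj    pos=(+0.671,-0.254) vel=(+1.130,-0.603) ωy=+18.55

Key-timestep trajectory:
   step    t(s)  obj.x    obj.z    obj.vx   obj.vz 
     20  0.1887   +0.260  -0.035  +0.276  -0.147
     41  0.3868   +0.343  -0.079  +0.565  -0.302
     61  0.5755   +0.476  -0.150  +0.840  -0.449


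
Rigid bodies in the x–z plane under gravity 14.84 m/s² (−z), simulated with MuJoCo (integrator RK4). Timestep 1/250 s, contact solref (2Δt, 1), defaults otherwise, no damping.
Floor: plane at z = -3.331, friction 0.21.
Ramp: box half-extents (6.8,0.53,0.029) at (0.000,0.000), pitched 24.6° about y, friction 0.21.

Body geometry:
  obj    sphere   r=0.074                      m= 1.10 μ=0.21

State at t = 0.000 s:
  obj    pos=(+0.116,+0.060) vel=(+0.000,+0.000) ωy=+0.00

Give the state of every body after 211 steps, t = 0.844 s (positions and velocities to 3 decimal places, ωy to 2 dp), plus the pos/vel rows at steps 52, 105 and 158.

State at t = 0.844 s:
  obj    pos=(+1.545,-0.594) vel=(+3.386,-1.550) ωy=+50.32

Key-timestep trajectory:
   step    t(s)  obj.x    obj.z    obj.vx   obj.vz 
     52  0.2080   +0.203  +0.020  +0.835  -0.382
    105  0.4200   +0.470  -0.102  +1.685  -0.772
    158  0.6320   +0.917  -0.307  +2.536  -1.161


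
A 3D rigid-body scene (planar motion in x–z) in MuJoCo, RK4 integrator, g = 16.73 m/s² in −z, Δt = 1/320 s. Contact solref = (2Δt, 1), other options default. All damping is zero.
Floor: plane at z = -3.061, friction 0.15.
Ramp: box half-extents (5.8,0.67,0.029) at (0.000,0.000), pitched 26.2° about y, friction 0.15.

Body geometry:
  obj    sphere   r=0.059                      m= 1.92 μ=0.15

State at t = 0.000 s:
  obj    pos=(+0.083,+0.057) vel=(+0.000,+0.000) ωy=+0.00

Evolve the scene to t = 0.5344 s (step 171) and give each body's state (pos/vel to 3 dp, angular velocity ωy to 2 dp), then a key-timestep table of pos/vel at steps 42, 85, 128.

State at t = 0.5344 s:
  obj    pos=(+0.759,-0.275) vel=(+2.530,-1.245) ωy=+47.77

Key-timestep trajectory:
   step    t(s)  obj.x    obj.z    obj.vx   obj.vz 
     42  0.1313   +0.124  +0.037  +0.622  -0.306
     85  0.2656   +0.250  -0.025  +1.258  -0.619
    128  0.4000   +0.462  -0.129  +1.894  -0.932


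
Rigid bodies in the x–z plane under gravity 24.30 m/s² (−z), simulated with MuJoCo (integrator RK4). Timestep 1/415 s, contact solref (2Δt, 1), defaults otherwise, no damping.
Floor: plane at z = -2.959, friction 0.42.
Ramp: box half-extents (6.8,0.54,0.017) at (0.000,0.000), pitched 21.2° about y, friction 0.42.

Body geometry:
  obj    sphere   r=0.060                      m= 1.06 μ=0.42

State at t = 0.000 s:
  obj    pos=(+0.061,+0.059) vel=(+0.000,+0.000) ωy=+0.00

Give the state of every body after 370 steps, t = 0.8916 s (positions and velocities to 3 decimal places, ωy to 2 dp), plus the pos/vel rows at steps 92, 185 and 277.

State at t = 0.8916 s:
  obj    pos=(+2.387,-0.843) vel=(+5.217,-2.024) ωy=+93.26

Key-timestep trajectory:
   step    t(s)  obj.x    obj.z    obj.vx   obj.vz 
     92  0.2217   +0.205  +0.003  +1.297  -0.503
    185  0.4458   +0.643  -0.167  +2.609  -1.012
    277  0.6675   +1.365  -0.447  +3.906  -1.515


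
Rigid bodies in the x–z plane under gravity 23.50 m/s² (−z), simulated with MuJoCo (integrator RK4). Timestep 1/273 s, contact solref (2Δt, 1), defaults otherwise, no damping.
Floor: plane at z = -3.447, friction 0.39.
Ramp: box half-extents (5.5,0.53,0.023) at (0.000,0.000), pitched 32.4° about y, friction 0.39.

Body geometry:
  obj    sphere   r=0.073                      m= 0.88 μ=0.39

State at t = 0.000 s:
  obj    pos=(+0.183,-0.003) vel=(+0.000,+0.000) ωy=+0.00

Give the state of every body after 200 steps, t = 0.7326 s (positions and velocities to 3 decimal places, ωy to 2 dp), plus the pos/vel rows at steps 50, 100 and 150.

State at t = 0.7326 s:
  obj    pos=(+2.221,-1.296) vel=(+5.563,-3.531) ωy=+90.25

Key-timestep trajectory:
   step    t(s)  obj.x    obj.z    obj.vx   obj.vz 
     50  0.1832   +0.311  -0.083  +1.391  -0.883
    100  0.3663   +0.693  -0.326  +2.782  -1.765
    150  0.5495   +1.330  -0.730  +4.173  -2.648


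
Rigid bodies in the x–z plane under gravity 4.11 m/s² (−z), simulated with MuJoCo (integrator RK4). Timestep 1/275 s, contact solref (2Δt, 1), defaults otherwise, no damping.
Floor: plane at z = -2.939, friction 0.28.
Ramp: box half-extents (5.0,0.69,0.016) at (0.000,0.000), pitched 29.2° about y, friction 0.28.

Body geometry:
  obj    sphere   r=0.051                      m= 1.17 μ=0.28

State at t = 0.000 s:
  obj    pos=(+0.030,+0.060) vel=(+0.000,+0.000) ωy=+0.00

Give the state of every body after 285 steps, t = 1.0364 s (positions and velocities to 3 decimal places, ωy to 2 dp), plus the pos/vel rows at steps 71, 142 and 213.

State at t = 1.0364 s:
  obj    pos=(+0.701,-0.315) vel=(+1.296,-0.724) ωy=+29.10

Key-timestep trajectory:
   step    t(s)  obj.x    obj.z    obj.vx   obj.vz 
     71  0.2582   +0.072  +0.037  +0.323  -0.180
    142  0.5164   +0.197  -0.033  +0.646  -0.361
    213  0.7745   +0.405  -0.150  +0.968  -0.541


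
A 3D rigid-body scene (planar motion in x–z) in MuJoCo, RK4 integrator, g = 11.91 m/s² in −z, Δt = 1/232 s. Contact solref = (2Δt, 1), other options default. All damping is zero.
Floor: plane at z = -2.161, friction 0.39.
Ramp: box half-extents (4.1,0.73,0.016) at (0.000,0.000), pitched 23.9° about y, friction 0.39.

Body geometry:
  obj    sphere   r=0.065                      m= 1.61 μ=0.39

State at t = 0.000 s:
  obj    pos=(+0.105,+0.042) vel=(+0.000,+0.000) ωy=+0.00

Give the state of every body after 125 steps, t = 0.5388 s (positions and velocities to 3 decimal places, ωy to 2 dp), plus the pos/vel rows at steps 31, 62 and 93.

State at t = 0.5388 s:
  obj    pos=(+0.562,-0.161) vel=(+1.698,-0.752) ωy=+28.56

Key-timestep trajectory:
   step    t(s)  obj.x    obj.z    obj.vx   obj.vz 
     31  0.1336   +0.133  +0.030  +0.421  -0.187
     62  0.2672   +0.218  -0.008  +0.842  -0.373
     93  0.4009   +0.358  -0.070  +1.263  -0.560


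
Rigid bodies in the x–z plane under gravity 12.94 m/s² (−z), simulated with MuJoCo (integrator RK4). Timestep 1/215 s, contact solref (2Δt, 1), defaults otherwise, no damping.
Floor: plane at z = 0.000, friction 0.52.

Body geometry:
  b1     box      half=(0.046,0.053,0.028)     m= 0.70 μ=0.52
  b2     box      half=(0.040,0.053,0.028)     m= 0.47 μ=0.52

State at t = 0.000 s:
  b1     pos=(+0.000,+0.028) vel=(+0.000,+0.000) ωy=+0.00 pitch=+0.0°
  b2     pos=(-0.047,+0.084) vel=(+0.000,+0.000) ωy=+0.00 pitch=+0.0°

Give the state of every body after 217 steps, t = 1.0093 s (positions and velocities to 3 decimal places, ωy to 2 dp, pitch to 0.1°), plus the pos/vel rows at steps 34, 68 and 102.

State at t = 1.0093 s:
  b1     pos=(+0.000,+0.028) vel=(+0.000,+0.000) ωy=+0.00 pitch=+0.0°
  b2     pos=(-0.085,+0.040) vel=(+0.000,+0.000) ωy=+0.00 pitch=-90.0°

Key-timestep trajectory:
   step    t(s)  b1.x    b1.z    b1.vx   b1.vz   b2.x    b2.z    b2.vx   b2.vz 
     34  0.1581   +0.000  +0.028  +0.000  +0.000   -0.051  +0.083  -0.081  -0.016
     68  0.3163   +0.000  +0.028  +0.000  +0.000   -0.085  +0.039  -0.506  -0.310
    102  0.4744   +0.000  +0.028  +0.000  +0.000   -0.085  +0.040  +0.245  -0.132


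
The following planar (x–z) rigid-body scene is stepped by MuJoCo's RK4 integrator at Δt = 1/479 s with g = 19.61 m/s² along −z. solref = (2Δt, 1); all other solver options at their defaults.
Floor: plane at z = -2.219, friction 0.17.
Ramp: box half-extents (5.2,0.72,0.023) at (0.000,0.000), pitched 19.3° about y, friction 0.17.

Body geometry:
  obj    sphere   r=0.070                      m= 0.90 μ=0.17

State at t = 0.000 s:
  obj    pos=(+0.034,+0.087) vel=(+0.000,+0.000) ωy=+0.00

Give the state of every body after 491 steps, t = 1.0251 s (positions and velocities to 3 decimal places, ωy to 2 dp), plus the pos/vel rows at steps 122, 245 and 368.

State at t = 1.0251 s:
  obj    pos=(+2.330,-0.717) vel=(+4.479,-1.569) ωy=+67.79

Key-timestep trajectory:
   step    t(s)  obj.x    obj.z    obj.vx   obj.vz 
    122  0.2547   +0.176  +0.037  +1.113  -0.390
    245  0.5115   +0.606  -0.114  +2.235  -0.783
    368  0.7683   +1.324  -0.365  +3.357  -1.176


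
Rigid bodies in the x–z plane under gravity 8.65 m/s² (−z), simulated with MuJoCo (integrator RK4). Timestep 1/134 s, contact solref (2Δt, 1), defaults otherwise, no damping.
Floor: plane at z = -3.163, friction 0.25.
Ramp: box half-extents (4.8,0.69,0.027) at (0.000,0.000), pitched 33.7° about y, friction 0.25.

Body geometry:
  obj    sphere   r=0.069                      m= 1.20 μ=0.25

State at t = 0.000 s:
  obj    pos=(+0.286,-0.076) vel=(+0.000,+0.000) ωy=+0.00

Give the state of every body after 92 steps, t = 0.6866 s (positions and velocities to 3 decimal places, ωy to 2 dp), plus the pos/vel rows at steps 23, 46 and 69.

State at t = 0.6866 s:
  obj    pos=(+0.959,-0.524) vel=(+1.958,-1.306) ωy=+34.09

Key-timestep trajectory:
   step    t(s)  obj.x    obj.z    obj.vx   obj.vz 
     23  0.1716   +0.328  -0.104  +0.490  -0.327
     46  0.3433   +0.454  -0.188  +0.979  -0.653
     69  0.5149   +0.665  -0.328  +1.469  -0.980


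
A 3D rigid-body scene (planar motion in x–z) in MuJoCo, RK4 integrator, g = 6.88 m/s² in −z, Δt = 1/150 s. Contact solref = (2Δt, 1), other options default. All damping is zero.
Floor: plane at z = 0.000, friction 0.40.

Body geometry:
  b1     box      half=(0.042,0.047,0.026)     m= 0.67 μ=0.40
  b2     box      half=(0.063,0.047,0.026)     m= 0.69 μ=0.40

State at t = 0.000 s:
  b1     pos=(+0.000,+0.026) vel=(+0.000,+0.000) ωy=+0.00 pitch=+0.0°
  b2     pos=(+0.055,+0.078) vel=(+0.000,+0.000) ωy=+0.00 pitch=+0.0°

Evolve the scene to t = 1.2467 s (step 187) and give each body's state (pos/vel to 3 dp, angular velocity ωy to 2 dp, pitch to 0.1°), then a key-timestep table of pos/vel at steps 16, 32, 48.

State at t = 1.2467 s:
  b1     pos=(-0.001,+0.026) vel=(+0.000,+0.000) ωy=+0.00 pitch=+0.0°
  b2     pos=(+0.069,+0.062) vel=(+0.000,+0.000) ωy=-0.01 pitch=+42.4°

Key-timestep trajectory:
   step    t(s)  b1.x    b1.z    b1.vx   b1.vz   b2.x    b2.z    b2.vx   b2.vz 
     16  0.1067   +0.000  +0.026  +0.000  +0.000   +0.061  +0.074  +0.105  -0.079
     32  0.2133   +0.000  +0.026  +0.000  +0.000   +0.073  +0.062  +0.071  +0.082
     48  0.3200   +0.000  +0.026  +0.000  +0.000   +0.073  +0.063  -0.088  -0.042


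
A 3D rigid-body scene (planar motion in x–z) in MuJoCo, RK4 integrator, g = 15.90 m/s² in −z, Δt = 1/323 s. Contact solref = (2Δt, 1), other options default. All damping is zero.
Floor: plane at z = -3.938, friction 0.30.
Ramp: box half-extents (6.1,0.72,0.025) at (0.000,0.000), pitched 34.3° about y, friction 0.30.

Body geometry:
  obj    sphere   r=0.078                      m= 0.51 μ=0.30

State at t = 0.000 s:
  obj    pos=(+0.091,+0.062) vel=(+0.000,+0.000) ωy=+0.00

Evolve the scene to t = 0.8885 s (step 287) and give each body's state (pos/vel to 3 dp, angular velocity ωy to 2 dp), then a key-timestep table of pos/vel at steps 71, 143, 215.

State at t = 0.8885 s:
  obj    pos=(+2.179,-1.361) vel=(+4.698,-3.205) ωy=+72.89

Key-timestep trajectory:
   step    t(s)  obj.x    obj.z    obj.vx   obj.vz 
     71  0.2198   +0.219  -0.025  +1.162  -0.793
    143  0.4427   +0.610  -0.291  +2.341  -1.597
    215  0.6656   +1.263  -0.737  +3.519  -2.401


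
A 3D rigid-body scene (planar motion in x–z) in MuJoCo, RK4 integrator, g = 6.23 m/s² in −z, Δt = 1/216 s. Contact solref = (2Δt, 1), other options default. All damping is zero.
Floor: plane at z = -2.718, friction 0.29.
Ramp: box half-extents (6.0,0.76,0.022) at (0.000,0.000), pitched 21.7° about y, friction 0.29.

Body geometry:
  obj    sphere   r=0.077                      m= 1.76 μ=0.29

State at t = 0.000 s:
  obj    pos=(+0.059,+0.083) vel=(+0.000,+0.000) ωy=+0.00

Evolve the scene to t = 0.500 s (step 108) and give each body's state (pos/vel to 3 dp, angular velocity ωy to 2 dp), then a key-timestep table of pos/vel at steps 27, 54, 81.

State at t = 0.500 s:
  obj    pos=(+0.250,+0.007) vel=(+0.764,-0.304) ωy=+10.68

Key-timestep trajectory:
   step    t(s)  obj.x    obj.z    obj.vx   obj.vz 
     27  0.1250   +0.071  +0.078  +0.191  -0.076
     54  0.2500   +0.107  +0.064  +0.382  -0.152
     81  0.3750   +0.167  +0.040  +0.573  -0.228


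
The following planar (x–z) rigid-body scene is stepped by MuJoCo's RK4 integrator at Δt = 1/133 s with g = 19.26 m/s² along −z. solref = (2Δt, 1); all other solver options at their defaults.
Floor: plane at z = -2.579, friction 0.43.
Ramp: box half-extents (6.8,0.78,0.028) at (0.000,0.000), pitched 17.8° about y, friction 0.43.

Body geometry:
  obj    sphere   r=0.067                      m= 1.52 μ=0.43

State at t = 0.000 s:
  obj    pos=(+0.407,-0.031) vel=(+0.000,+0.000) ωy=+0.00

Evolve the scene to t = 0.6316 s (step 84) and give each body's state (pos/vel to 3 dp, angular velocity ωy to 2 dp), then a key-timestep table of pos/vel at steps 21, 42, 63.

State at t = 0.6316 s:
  obj    pos=(+1.206,-0.287) vel=(+2.529,-0.812) ωy=+39.63

Key-timestep trajectory:
   step    t(s)  obj.x    obj.z    obj.vx   obj.vz 
     21  0.1579   +0.457  -0.047  +0.633  -0.203
     42  0.3158   +0.607  -0.095  +1.265  -0.406
     63  0.4737   +0.856  -0.175  +1.897  -0.609


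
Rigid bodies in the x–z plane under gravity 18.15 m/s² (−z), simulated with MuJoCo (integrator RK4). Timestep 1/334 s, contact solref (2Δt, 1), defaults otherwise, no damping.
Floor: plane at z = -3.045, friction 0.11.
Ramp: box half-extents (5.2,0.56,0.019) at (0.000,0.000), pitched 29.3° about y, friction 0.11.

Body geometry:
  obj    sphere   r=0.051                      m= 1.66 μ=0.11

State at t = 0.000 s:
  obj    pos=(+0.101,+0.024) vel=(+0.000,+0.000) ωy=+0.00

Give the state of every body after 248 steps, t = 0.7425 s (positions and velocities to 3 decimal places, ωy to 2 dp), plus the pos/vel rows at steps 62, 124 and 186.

State at t = 0.7425 s:
  obj    pos=(+1.818,-0.940) vel=(+4.633,-2.574) ωy=+63.47

Key-timestep trajectory:
   step    t(s)  obj.x    obj.z    obj.vx   obj.vz 
     62  0.1856   +0.208  -0.037  +1.153  -0.655
    124  0.3713   +0.530  -0.217  +2.308  -1.308
    186  0.5569   +1.067  -0.518  +3.470  -1.941


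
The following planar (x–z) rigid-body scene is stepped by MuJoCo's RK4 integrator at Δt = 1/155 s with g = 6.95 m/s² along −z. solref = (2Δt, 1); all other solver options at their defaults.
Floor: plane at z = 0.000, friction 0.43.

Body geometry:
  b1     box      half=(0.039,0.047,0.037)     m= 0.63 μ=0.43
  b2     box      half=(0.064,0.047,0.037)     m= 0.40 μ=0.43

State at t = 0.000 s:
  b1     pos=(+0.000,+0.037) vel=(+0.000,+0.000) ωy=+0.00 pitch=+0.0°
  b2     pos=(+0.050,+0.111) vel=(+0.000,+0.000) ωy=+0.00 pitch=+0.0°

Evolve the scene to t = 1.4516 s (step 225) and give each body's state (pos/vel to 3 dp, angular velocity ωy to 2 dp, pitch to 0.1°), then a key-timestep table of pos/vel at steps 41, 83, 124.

State at t = 1.4516 s:
  b1     pos=(+0.000,+0.037) vel=(+0.000,+0.000) ωy=+0.00 pitch=+0.0°
  b2     pos=(+0.114,+0.064) vel=(+0.000,+0.000) ωy=+0.00 pitch=+90.0°

Key-timestep trajectory:
   step    t(s)  b1.x    b1.z    b1.vx   b1.vz   b2.x    b2.z    b2.vx   b2.vz 
     41  0.2645   +0.000  +0.037  +0.000  +0.000   +0.082  +0.074  +0.224  -0.488
     83  0.5355   +0.000  +0.037  +0.000  +0.000   +0.136  +0.072  +0.010  +0.002
    124  0.8000   +0.000  +0.037  +0.000  +0.000   +0.109  +0.067  -0.011  +0.009


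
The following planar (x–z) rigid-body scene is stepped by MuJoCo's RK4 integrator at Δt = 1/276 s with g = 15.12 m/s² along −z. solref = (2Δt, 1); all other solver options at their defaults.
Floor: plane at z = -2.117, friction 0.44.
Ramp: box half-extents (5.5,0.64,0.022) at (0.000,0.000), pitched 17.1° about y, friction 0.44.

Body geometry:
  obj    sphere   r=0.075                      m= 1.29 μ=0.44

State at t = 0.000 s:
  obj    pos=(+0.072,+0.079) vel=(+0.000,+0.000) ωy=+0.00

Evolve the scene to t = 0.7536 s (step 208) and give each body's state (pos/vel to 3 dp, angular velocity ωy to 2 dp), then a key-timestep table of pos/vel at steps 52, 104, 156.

State at t = 0.7536 s:
  obj    pos=(+0.934,-0.186) vel=(+2.287,-0.704) ωy=+31.90

Key-timestep trajectory:
   step    t(s)  obj.x    obj.z    obj.vx   obj.vz 
     52  0.1884   +0.126  +0.063  +0.572  -0.176
    104  0.3768   +0.288  +0.013  +1.144  -0.352
    156  0.5652   +0.557  -0.070  +1.716  -0.528


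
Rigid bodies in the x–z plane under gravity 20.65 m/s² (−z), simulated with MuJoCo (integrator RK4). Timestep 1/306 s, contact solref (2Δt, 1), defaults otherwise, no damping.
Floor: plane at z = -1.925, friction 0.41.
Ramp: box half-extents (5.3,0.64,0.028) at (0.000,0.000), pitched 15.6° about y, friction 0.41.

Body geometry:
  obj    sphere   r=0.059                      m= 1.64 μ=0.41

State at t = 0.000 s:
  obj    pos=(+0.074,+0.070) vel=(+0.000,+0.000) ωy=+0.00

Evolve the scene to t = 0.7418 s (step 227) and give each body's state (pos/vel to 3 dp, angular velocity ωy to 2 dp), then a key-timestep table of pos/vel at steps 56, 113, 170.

State at t = 0.7418 s:
  obj    pos=(+1.125,-0.224) vel=(+2.834,-0.791) ωy=+49.87

Key-timestep trajectory:
   step    t(s)  obj.x    obj.z    obj.vx   obj.vz 
     56  0.1830   +0.138  +0.052  +0.699  -0.195
    113  0.3693   +0.334  -0.003  +1.411  -0.394
    170  0.5556   +0.664  -0.095  +2.122  -0.593


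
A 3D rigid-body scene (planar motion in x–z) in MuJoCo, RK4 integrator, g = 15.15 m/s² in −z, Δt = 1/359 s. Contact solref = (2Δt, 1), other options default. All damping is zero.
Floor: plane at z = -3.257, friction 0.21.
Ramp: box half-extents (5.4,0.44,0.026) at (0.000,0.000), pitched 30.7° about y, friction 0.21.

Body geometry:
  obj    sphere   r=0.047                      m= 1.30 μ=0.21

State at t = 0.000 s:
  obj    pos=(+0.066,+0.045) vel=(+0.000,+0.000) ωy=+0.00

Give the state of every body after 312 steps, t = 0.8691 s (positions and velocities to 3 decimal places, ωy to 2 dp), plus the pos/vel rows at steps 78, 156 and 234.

State at t = 0.8691 s:
  obj    pos=(+1.861,-1.020) vel=(+4.129,-2.451) ωy=+102.14

Key-timestep trajectory:
   step    t(s)  obj.x    obj.z    obj.vx   obj.vz 
     78  0.2173   +0.178  -0.021  +1.032  -0.613
    156  0.4345   +0.515  -0.221  +2.064  -1.226
    234  0.6518   +1.076  -0.554  +3.097  -1.839


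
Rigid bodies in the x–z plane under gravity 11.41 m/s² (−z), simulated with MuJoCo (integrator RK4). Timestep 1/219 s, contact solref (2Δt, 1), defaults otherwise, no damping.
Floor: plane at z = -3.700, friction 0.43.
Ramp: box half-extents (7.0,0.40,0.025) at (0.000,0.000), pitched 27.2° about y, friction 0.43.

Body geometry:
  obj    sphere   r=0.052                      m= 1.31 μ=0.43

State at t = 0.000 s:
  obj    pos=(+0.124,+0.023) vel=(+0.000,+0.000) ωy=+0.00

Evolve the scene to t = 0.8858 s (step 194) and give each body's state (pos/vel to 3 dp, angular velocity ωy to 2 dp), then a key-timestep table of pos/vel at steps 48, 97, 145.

State at t = 0.8858 s:
  obj    pos=(+1.424,-0.645) vel=(+2.935,-1.508) ωy=+63.45

Key-timestep trajectory:
   step    t(s)  obj.x    obj.z    obj.vx   obj.vz 
     48  0.2192   +0.204  -0.018  +0.726  -0.373
     97  0.4429   +0.449  -0.144  +1.468  -0.754
    145  0.6621   +0.850  -0.350  +2.194  -1.127


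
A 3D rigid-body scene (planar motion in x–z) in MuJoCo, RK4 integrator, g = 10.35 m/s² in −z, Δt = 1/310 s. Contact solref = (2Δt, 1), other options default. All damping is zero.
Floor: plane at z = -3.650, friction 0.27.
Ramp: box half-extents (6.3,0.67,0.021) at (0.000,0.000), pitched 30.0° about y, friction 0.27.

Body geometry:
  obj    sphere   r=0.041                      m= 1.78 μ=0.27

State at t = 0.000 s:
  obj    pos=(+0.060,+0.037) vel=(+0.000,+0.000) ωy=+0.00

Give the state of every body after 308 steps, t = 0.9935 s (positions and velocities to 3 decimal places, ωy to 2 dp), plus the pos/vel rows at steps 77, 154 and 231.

State at t = 0.9935 s:
  obj    pos=(+1.640,-0.875) vel=(+3.181,-1.836) ωy=+89.56

Key-timestep trajectory:
   step    t(s)  obj.x    obj.z    obj.vx   obj.vz 
     77  0.2484   +0.159  -0.020  +0.795  -0.459
    154  0.4968   +0.455  -0.191  +1.590  -0.918
    231  0.7452   +0.949  -0.476  +2.386  -1.377


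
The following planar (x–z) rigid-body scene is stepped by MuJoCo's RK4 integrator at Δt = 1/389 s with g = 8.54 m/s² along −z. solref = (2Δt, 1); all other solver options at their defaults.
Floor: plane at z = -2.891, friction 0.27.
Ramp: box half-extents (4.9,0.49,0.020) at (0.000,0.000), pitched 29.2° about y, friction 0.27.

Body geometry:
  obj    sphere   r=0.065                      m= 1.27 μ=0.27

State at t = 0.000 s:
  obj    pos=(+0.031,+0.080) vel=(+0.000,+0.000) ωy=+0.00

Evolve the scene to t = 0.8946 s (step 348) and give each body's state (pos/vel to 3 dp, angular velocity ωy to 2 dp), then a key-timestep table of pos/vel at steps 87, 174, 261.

State at t = 0.8946 s:
  obj    pos=(+1.071,-0.501) vel=(+2.324,-1.299) ωy=+40.95

Key-timestep trajectory:
   step    t(s)  obj.x    obj.z    obj.vx   obj.vz 
     87  0.2237   +0.096  +0.044  +0.581  -0.325
    174  0.4473   +0.291  -0.065  +1.162  -0.649
    261  0.6710   +0.616  -0.247  +1.743  -0.974


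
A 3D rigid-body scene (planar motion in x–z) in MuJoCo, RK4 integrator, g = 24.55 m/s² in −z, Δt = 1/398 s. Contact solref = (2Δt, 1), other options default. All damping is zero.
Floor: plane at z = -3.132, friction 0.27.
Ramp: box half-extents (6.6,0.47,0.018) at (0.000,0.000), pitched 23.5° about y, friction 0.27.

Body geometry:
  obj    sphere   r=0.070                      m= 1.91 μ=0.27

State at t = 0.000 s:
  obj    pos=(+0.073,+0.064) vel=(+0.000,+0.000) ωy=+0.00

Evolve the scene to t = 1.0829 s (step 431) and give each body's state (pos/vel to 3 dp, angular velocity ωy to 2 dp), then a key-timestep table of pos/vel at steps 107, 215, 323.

State at t = 1.0829 s:
  obj    pos=(+3.833,-1.571) vel=(+6.944,-3.019) ωy=+108.17

Key-timestep trajectory:
   step    t(s)  obj.x    obj.z    obj.vx   obj.vz 
    107  0.2688   +0.305  -0.037  +1.724  -0.750
    215  0.5402   +1.009  -0.343  +3.464  -1.506
    323  0.8116   +2.185  -0.854  +5.204  -2.263


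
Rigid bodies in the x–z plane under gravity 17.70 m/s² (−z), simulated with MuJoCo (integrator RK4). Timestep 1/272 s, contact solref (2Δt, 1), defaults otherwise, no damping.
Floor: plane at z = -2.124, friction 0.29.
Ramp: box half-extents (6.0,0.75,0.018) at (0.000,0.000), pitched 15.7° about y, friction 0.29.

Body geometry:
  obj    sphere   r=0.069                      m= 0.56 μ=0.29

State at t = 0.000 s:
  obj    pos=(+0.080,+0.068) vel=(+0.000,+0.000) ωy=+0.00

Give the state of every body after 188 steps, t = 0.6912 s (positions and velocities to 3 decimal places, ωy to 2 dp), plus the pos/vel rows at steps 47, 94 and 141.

State at t = 0.6912 s:
  obj    pos=(+0.867,-0.153) vel=(+2.277,-0.640) ωy=+34.26

Key-timestep trajectory:
   step    t(s)  obj.x    obj.z    obj.vx   obj.vz 
     47  0.1728   +0.129  +0.054  +0.569  -0.160
     94  0.3456   +0.277  +0.013  +1.138  -0.320
    141  0.5184   +0.523  -0.057  +1.707  -0.480


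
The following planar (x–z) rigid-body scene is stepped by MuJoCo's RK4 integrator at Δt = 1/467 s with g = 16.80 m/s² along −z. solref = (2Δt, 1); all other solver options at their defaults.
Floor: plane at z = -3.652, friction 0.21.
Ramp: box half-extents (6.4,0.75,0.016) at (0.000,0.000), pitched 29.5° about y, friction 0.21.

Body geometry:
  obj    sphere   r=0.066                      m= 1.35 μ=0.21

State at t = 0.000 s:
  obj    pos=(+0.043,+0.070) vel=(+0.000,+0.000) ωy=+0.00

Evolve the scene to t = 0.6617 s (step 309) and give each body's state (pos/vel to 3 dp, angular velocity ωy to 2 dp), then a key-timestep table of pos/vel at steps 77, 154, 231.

State at t = 0.6617 s:
  obj    pos=(+1.169,-0.567) vel=(+3.403,-1.925) ωy=+59.23

Key-timestep trajectory:
   step    t(s)  obj.x    obj.z    obj.vx   obj.vz 
     77  0.1649   +0.113  +0.030  +0.848  -0.480
    154  0.3298   +0.323  -0.088  +1.696  -0.960
    231  0.4946   +0.672  -0.286  +2.544  -1.439


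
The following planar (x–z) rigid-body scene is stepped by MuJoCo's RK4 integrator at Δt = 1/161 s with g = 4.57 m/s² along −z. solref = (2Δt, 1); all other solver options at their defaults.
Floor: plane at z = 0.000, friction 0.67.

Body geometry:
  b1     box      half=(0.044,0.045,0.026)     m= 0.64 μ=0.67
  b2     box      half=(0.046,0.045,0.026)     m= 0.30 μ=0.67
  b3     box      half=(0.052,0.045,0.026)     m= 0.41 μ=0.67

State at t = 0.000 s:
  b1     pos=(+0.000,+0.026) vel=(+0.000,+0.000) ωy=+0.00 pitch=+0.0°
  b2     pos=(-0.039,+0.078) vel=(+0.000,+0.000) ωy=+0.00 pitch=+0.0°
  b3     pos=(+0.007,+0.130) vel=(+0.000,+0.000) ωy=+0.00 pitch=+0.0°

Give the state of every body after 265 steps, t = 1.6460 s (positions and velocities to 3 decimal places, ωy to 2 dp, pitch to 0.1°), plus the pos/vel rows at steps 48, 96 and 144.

State at t = 1.6460 s:
  b1     pos=(+0.000,+0.026) vel=(+0.000,+0.000) ωy=+0.00 pitch=+0.0°
  b2     pos=(-0.039,+0.078) vel=(+0.000,+0.000) ωy=+0.00 pitch=+0.0°
  b3     pos=(+0.123,+0.026) vel=(+0.000,+0.000) ωy=+0.00 pitch=+180.0°

Key-timestep trajectory:
   step    t(s)  b1.x    b1.z    b1.vx   b1.vz   b2.x    b2.z    b2.vx   b2.vz   b3.x    b3.z    b3.vx   b3.vz 
     48  0.2981   +0.000  +0.026  +0.000  +0.000   -0.039  +0.078  +0.000  +0.000   +0.008  +0.130  +0.006  +0.000
     96  0.5963   +0.000  +0.026  +0.000  +0.000   -0.039  +0.078  +0.000  +0.000   +0.015  +0.129  +0.061  -0.019
    144  0.8944   +0.000  +0.026  +0.000  +0.000   -0.039  +0.078  +0.000  +0.000   +0.063  +0.102  +0.290  -0.093


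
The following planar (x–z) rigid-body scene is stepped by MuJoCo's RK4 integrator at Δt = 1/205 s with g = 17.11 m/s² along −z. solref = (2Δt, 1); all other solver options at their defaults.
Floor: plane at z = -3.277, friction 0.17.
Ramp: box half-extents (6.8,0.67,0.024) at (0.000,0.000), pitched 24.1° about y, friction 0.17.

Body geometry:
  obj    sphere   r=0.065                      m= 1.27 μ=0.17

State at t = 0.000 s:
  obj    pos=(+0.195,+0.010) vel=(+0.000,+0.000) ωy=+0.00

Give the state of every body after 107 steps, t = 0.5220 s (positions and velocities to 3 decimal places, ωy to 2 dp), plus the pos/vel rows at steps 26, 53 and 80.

State at t = 0.5220 s:
  obj    pos=(+0.816,-0.267) vel=(+2.378,-1.064) ωy=+40.05

Key-timestep trajectory:
   step    t(s)  obj.x    obj.z    obj.vx   obj.vz 
     26  0.1268   +0.232  -0.006  +0.578  -0.259
     53  0.2585   +0.347  -0.058  +1.178  -0.527
     80  0.3902   +0.542  -0.145  +1.778  -0.795


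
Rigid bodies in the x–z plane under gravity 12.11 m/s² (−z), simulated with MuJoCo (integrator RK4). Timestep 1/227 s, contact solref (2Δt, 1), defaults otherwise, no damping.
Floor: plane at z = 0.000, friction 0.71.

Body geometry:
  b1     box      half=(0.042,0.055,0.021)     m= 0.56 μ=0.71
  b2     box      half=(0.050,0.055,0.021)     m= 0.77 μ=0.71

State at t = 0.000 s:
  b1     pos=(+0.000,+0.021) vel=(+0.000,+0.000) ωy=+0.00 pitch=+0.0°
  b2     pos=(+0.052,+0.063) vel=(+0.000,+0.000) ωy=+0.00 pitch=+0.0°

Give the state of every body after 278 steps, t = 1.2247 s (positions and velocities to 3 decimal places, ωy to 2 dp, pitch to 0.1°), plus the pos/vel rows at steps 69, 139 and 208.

State at t = 1.2247 s:
  b1     pos=(-0.001,+0.021) vel=(-0.001,+0.000) ωy=+0.00 pitch=+0.0°
  b2     pos=(+0.063,+0.050) vel=(+0.000,+0.000) ωy=-0.01 pitch=+44.3°

Key-timestep trajectory:
   step    t(s)  b1.x    b1.z    b1.vx   b1.vz   b2.x    b2.z    b2.vx   b2.vz 
     69  0.3040   +0.000  +0.021  -0.001  +0.000   +0.063  +0.050  +0.002  +0.008
    139  0.6123   +0.000  +0.021  -0.001  +0.000   +0.063  +0.050  +0.000  +0.000
    208  0.9163   +0.000  +0.021  -0.001  +0.000   +0.063  +0.050  +0.000  +0.000


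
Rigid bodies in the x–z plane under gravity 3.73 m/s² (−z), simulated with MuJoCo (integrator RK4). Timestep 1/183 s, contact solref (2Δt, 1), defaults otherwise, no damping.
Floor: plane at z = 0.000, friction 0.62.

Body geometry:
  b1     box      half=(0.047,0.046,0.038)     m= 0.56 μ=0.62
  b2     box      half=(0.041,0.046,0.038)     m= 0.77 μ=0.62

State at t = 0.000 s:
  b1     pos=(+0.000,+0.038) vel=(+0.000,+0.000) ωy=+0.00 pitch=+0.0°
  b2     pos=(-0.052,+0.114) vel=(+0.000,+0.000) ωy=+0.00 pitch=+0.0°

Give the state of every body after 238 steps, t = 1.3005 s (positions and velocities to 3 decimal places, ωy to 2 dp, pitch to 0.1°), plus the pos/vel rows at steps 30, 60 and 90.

State at t = 1.3005 s:
  b1     pos=(+0.000,+0.038) vel=(+0.000,+0.000) ωy=+0.00 pitch=+0.0°
  b2     pos=(-0.096,+0.041) vel=(+0.000,+0.000) ωy=+0.00 pitch=-90.0°

Key-timestep trajectory:
   step    t(s)  b1.x    b1.z    b1.vx   b1.vz   b2.x    b2.z    b2.vx   b2.vz 
     30  0.1639   +0.000  +0.038  +0.000  +0.000   -0.056  +0.113  -0.057  -0.014
     60  0.3279   +0.000  +0.038  +0.000  +0.000   -0.074  +0.103  -0.157  -0.148
     90  0.4918   +0.000  +0.038  +0.000  +0.000   -0.099  +0.039  +0.124  -0.089


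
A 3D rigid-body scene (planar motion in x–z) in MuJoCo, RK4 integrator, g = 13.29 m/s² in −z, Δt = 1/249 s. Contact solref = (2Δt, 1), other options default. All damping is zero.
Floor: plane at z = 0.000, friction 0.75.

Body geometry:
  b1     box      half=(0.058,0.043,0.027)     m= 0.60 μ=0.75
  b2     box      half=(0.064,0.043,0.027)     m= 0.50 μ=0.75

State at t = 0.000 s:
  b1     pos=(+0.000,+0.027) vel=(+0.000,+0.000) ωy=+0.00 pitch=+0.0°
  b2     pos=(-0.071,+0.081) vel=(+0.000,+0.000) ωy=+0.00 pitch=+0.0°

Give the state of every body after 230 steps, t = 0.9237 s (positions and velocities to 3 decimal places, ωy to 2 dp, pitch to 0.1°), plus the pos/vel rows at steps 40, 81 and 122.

State at t = 0.9237 s:
  b1     pos=(+0.000,+0.027) vel=(+0.000,+0.000) ωy=+0.00 pitch=+0.0°
  b2     pos=(-0.086,+0.064) vel=(+0.000,+0.000) ωy=+0.01 pitch=-44.6°

Key-timestep trajectory:
   step    t(s)  b1.x    b1.z    b1.vx   b1.vz   b2.x    b2.z    b2.vx   b2.vz 
     40  0.1606   +0.000  +0.027  +0.000  +0.000   -0.091  +0.065  -0.128  +0.104
     81  0.3253   +0.000  +0.027  +0.000  +0.000   -0.086  +0.064  -0.023  -0.001
    122  0.4900   +0.000  +0.027  +0.000  +0.000   -0.086  +0.064  +0.000  +0.000


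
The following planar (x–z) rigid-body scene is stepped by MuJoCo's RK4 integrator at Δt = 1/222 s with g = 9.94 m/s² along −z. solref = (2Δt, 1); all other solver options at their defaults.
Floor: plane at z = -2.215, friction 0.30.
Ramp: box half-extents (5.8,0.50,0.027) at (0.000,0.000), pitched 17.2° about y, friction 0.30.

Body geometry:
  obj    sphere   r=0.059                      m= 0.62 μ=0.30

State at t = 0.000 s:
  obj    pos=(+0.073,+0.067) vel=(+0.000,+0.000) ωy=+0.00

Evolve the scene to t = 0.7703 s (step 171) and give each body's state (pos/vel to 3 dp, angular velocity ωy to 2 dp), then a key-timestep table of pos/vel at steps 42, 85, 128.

State at t = 0.7703 s:
  obj    pos=(+0.668,-0.117) vel=(+1.545,-0.478) ωy=+27.40

Key-timestep trajectory:
   step    t(s)  obj.x    obj.z    obj.vx   obj.vz 
     42  0.1892   +0.109  +0.056  +0.380  -0.117
     85  0.3829   +0.220  +0.022  +0.768  -0.238
    128  0.5766   +0.407  -0.036  +1.156  -0.358


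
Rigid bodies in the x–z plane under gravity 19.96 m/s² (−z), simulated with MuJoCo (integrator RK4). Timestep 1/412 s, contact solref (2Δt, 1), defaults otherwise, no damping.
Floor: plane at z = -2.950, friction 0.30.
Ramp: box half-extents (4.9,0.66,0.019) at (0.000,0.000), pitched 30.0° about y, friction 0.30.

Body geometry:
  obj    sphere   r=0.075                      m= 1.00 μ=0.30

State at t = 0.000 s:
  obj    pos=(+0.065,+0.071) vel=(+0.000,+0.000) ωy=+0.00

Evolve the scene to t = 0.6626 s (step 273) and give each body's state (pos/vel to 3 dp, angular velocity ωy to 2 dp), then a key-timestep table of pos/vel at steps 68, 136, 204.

State at t = 0.6626 s:
  obj    pos=(+1.420,-0.712) vel=(+4.091,-2.362) ωy=+62.97

Key-timestep trajectory:
   step    t(s)  obj.x    obj.z    obj.vx   obj.vz 
     68  0.1650   +0.149  +0.022  +1.019  -0.588
    136  0.3301   +0.401  -0.123  +2.038  -1.177
    204  0.4951   +0.822  -0.366  +3.057  -1.765


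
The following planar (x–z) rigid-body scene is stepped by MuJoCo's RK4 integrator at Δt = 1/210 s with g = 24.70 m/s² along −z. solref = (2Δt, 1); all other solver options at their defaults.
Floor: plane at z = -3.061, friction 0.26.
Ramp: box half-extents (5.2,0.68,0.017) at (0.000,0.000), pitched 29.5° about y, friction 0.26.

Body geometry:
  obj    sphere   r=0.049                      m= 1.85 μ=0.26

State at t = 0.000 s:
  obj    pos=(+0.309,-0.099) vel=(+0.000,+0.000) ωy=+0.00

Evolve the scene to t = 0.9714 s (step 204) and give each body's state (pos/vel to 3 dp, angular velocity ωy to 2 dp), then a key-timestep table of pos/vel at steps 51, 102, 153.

State at t = 0.9714 s:
  obj    pos=(+3.877,-2.118) vel=(+7.346,-4.156) ωy=+172.20

Key-timestep trajectory:
   step    t(s)  obj.x    obj.z    obj.vx   obj.vz 
     51  0.2429   +0.532  -0.225  +1.837  -1.039
    102  0.4857   +1.201  -0.604  +3.673  -2.078
    153  0.7286   +2.316  -1.235  +5.510  -3.117


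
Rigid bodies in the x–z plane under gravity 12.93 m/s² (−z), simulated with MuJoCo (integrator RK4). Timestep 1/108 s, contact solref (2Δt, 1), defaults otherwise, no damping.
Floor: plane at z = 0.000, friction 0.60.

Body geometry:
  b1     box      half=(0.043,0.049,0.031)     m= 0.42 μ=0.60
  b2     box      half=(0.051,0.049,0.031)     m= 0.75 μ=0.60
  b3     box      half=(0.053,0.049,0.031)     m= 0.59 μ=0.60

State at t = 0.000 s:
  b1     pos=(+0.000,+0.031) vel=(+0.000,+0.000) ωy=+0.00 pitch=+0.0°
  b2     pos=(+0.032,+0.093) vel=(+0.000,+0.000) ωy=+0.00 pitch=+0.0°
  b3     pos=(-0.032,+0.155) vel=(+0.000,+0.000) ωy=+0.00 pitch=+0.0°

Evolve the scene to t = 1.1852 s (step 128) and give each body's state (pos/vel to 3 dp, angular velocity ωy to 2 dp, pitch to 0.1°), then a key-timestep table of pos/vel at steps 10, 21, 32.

State at t = 1.1852 s:
  b1     pos=(+0.000,+0.031) vel=(+0.000,+0.000) ωy=+0.00 pitch=+0.1°
  b2     pos=(+0.033,+0.093) vel=(+0.000,+0.000) ωy=+0.00 pitch=+0.2°
  b3     pos=(-0.093,+0.053) vel=(+0.000,+0.000) ωy=+0.00 pitch=-90.0°

Key-timestep trajectory:
   step    t(s)  b1.x    b1.z    b1.vx   b1.vz   b2.x    b2.z    b2.vx   b2.vz   b3.x    b3.z    b3.vx   b3.vz 
     10  0.0926   +0.000  +0.031  +0.001  +0.002   +0.032  +0.093  +0.002  +0.005   -0.041  +0.149  -0.205  -0.177
     21  0.1944   +0.000  +0.031  +0.008  +0.000   +0.033  +0.093  +0.010  +0.000   -0.071  +0.090  -0.629  -0.858
     32  0.2963   +0.000  +0.031  +0.000  +0.000   +0.033  +0.093  +0.000  +0.000   -0.094  +0.051  +0.052  +0.086


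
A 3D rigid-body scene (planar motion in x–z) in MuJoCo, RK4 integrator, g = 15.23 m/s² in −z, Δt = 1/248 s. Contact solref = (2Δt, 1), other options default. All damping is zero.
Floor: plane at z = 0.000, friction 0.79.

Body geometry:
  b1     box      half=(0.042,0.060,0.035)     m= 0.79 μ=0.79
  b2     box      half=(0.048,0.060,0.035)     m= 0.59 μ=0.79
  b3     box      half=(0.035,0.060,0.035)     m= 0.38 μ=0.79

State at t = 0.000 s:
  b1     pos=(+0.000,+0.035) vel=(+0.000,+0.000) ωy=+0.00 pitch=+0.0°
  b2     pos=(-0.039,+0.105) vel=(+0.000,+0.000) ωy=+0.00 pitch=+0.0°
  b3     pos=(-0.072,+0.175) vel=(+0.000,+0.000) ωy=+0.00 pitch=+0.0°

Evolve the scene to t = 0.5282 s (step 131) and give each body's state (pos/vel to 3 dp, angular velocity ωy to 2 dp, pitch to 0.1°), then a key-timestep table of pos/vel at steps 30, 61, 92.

State at t = 0.5282 s:
  b1     pos=(+0.000,+0.035) vel=(+0.000,+0.000) ωy=+0.00 pitch=+0.0°
  b2     pos=(-0.084,+0.048) vel=(+0.000,+0.000) ωy=+0.00 pitch=-90.0°
  b3     pos=(-0.184,+0.035) vel=(+0.000,+0.000) ωy=+0.00 pitch=-90.0°

Key-timestep trajectory:
   step    t(s)  b1.x    b1.z    b1.vx   b1.vz   b2.x    b2.z    b2.vx   b2.vz   b3.x    b3.z    b3.vx   b3.vz 
     30  0.1210   +0.000  +0.035  +0.001  +0.000   -0.046  +0.105  -0.139  -0.016   -0.093  +0.166  -0.386  -0.202
     61  0.2460   +0.000  +0.035  +0.000  +0.000   -0.078  +0.075  -0.323  -0.817   -0.165  +0.067  -0.637  -1.649
     92  0.3710   +0.000  +0.035  +0.000  +0.000   -0.084  +0.048  +0.000  +0.000   -0.194  +0.042  +0.134  -0.080


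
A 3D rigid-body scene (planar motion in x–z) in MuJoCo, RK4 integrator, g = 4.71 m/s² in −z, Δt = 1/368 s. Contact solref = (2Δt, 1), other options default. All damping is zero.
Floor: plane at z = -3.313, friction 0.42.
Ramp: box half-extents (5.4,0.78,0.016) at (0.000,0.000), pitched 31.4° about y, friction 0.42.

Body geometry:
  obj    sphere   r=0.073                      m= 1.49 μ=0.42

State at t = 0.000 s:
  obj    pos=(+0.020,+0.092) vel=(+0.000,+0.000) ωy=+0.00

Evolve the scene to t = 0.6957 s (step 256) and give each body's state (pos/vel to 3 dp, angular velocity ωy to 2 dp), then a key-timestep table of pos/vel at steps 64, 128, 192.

State at t = 0.6957 s:
  obj    pos=(+0.382,-0.129) vel=(+1.041,-0.635) ωy=+16.70

Key-timestep trajectory:
   step    t(s)  obj.x    obj.z    obj.vx   obj.vz 
     64  0.1739   +0.043  +0.078  +0.260  -0.159
    128  0.3478   +0.111  +0.037  +0.520  -0.318
    192  0.5217   +0.224  -0.032  +0.781  -0.477


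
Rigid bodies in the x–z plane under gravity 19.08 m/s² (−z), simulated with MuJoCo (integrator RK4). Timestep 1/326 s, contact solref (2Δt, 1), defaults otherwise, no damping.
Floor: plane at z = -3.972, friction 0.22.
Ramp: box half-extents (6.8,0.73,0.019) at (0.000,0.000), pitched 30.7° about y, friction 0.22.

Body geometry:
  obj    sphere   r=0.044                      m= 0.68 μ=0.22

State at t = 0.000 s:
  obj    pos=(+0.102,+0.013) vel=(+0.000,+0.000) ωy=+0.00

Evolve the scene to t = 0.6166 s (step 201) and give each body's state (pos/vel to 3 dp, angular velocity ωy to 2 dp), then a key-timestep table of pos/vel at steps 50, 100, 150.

State at t = 0.6166 s:
  obj    pos=(+1.239,-0.663) vel=(+3.689,-2.190) ωy=+97.47

Key-timestep trajectory:
   step    t(s)  obj.x    obj.z    obj.vx   obj.vz 
     50  0.1534   +0.172  -0.029  +0.918  -0.545
    100  0.3067   +0.384  -0.154  +1.836  -1.090
    150  0.4601   +0.735  -0.363  +2.753  -1.635
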